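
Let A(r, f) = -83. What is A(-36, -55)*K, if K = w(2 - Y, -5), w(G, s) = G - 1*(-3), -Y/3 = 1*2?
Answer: -913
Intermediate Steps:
Y = -6 (Y = -3*2 = -6)
w(G, s) = 3 + G (w(G, s) = G + 3 = 3 + G)
K = 11 (K = 3 + (2 - 1*(-6)) = 3 + (2 + 6) = 3 + 8 = 11)
A(-36, -55)*K = -83*11 = -913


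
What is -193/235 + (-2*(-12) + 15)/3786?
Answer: -240511/296570 ≈ -0.81098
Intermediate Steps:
-193/235 + (-2*(-12) + 15)/3786 = -193*1/235 + (24 + 15)*(1/3786) = -193/235 + 39*(1/3786) = -193/235 + 13/1262 = -240511/296570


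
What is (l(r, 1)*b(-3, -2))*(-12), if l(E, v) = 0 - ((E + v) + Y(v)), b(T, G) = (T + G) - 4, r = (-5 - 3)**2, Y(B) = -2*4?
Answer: -6156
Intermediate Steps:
Y(B) = -8
r = 64 (r = (-8)**2 = 64)
b(T, G) = -4 + G + T (b(T, G) = (G + T) - 4 = -4 + G + T)
l(E, v) = 8 - E - v (l(E, v) = 0 - ((E + v) - 8) = 0 - (-8 + E + v) = 0 + (8 - E - v) = 8 - E - v)
(l(r, 1)*b(-3, -2))*(-12) = ((8 - 1*64 - 1*1)*(-4 - 2 - 3))*(-12) = ((8 - 64 - 1)*(-9))*(-12) = -57*(-9)*(-12) = 513*(-12) = -6156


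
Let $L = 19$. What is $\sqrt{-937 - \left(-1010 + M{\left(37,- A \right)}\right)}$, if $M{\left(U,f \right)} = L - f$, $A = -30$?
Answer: $2 \sqrt{21} \approx 9.1651$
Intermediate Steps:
$M{\left(U,f \right)} = 19 - f$
$\sqrt{-937 - \left(-1010 + M{\left(37,- A \right)}\right)} = \sqrt{-937 + \left(\left(889 - -121\right) - \left(19 - \left(-1\right) \left(-30\right)\right)\right)} = \sqrt{-937 + \left(\left(889 + 121\right) - \left(19 - 30\right)\right)} = \sqrt{-937 + \left(1010 - \left(19 - 30\right)\right)} = \sqrt{-937 + \left(1010 - -11\right)} = \sqrt{-937 + \left(1010 + 11\right)} = \sqrt{-937 + 1021} = \sqrt{84} = 2 \sqrt{21}$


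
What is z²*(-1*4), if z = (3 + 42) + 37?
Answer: -26896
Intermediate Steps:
z = 82 (z = 45 + 37 = 82)
z²*(-1*4) = 82²*(-1*4) = 6724*(-4) = -26896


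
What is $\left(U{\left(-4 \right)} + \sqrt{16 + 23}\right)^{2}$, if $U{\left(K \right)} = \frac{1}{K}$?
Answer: $\frac{625}{16} - \frac{\sqrt{39}}{2} \approx 35.94$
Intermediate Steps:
$\left(U{\left(-4 \right)} + \sqrt{16 + 23}\right)^{2} = \left(\frac{1}{-4} + \sqrt{16 + 23}\right)^{2} = \left(- \frac{1}{4} + \sqrt{39}\right)^{2}$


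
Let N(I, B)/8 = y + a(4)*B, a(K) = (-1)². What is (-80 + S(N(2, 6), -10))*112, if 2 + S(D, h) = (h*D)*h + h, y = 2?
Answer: 706496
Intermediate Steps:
a(K) = 1
N(I, B) = 16 + 8*B (N(I, B) = 8*(2 + 1*B) = 8*(2 + B) = 16 + 8*B)
S(D, h) = -2 + h + D*h² (S(D, h) = -2 + ((h*D)*h + h) = -2 + ((D*h)*h + h) = -2 + (D*h² + h) = -2 + (h + D*h²) = -2 + h + D*h²)
(-80 + S(N(2, 6), -10))*112 = (-80 + (-2 - 10 + (16 + 8*6)*(-10)²))*112 = (-80 + (-2 - 10 + (16 + 48)*100))*112 = (-80 + (-2 - 10 + 64*100))*112 = (-80 + (-2 - 10 + 6400))*112 = (-80 + 6388)*112 = 6308*112 = 706496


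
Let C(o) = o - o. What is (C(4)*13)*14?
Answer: 0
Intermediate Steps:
C(o) = 0
(C(4)*13)*14 = (0*13)*14 = 0*14 = 0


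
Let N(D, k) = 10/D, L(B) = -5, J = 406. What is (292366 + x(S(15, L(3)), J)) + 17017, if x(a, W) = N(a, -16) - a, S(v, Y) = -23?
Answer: 7116328/23 ≈ 3.0941e+5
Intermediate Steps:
x(a, W) = -a + 10/a (x(a, W) = 10/a - a = -a + 10/a)
(292366 + x(S(15, L(3)), J)) + 17017 = (292366 + (-1*(-23) + 10/(-23))) + 17017 = (292366 + (23 + 10*(-1/23))) + 17017 = (292366 + (23 - 10/23)) + 17017 = (292366 + 519/23) + 17017 = 6724937/23 + 17017 = 7116328/23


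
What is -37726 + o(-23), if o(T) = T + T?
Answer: -37772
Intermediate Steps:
o(T) = 2*T
-37726 + o(-23) = -37726 + 2*(-23) = -37726 - 46 = -37772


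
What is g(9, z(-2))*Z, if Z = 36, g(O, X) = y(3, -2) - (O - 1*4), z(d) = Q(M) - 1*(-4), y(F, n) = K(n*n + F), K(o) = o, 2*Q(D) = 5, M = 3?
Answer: 72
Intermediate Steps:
Q(D) = 5/2 (Q(D) = (1/2)*5 = 5/2)
y(F, n) = F + n**2 (y(F, n) = n*n + F = n**2 + F = F + n**2)
z(d) = 13/2 (z(d) = 5/2 - 1*(-4) = 5/2 + 4 = 13/2)
g(O, X) = 11 - O (g(O, X) = (3 + (-2)**2) - (O - 1*4) = (3 + 4) - (O - 4) = 7 - (-4 + O) = 7 + (4 - O) = 11 - O)
g(9, z(-2))*Z = (11 - 1*9)*36 = (11 - 9)*36 = 2*36 = 72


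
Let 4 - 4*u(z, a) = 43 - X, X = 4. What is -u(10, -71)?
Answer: 35/4 ≈ 8.7500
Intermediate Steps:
u(z, a) = -35/4 (u(z, a) = 1 - (43 - 1*4)/4 = 1 - (43 - 4)/4 = 1 - ¼*39 = 1 - 39/4 = -35/4)
-u(10, -71) = -1*(-35/4) = 35/4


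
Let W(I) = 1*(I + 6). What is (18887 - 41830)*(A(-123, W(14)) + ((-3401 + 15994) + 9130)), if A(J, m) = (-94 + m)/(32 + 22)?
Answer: -13455702412/27 ≈ -4.9836e+8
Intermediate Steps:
W(I) = 6 + I (W(I) = 1*(6 + I) = 6 + I)
A(J, m) = -47/27 + m/54 (A(J, m) = (-94 + m)/54 = (-94 + m)*(1/54) = -47/27 + m/54)
(18887 - 41830)*(A(-123, W(14)) + ((-3401 + 15994) + 9130)) = (18887 - 41830)*((-47/27 + (6 + 14)/54) + ((-3401 + 15994) + 9130)) = -22943*((-47/27 + (1/54)*20) + (12593 + 9130)) = -22943*((-47/27 + 10/27) + 21723) = -22943*(-37/27 + 21723) = -22943*586484/27 = -13455702412/27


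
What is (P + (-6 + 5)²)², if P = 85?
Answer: 7396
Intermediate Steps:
(P + (-6 + 5)²)² = (85 + (-6 + 5)²)² = (85 + (-1)²)² = (85 + 1)² = 86² = 7396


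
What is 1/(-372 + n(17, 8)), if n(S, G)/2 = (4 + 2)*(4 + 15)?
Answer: -1/144 ≈ -0.0069444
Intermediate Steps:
n(S, G) = 228 (n(S, G) = 2*((4 + 2)*(4 + 15)) = 2*(6*19) = 2*114 = 228)
1/(-372 + n(17, 8)) = 1/(-372 + 228) = 1/(-144) = -1/144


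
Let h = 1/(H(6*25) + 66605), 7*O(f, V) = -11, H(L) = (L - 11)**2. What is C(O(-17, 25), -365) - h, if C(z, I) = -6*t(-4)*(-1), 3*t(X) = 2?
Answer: 343703/85926 ≈ 4.0000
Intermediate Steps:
t(X) = 2/3 (t(X) = (1/3)*2 = 2/3)
H(L) = (-11 + L)**2
O(f, V) = -11/7 (O(f, V) = (1/7)*(-11) = -11/7)
h = 1/85926 (h = 1/((-11 + 6*25)**2 + 66605) = 1/((-11 + 150)**2 + 66605) = 1/(139**2 + 66605) = 1/(19321 + 66605) = 1/85926 ≈ 1.1638e-5)
C(z, I) = 4 (C(z, I) = -6*2/3*(-1) = -4*(-1) = 4)
C(O(-17, 25), -365) - h = 4 - 1*1/85926 = 4 - 1/85926 = 343703/85926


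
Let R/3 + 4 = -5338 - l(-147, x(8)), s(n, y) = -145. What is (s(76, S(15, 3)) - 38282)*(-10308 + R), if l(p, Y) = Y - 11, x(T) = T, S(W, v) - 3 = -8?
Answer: 1011590775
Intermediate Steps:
S(W, v) = -5 (S(W, v) = 3 - 8 = -5)
l(p, Y) = -11 + Y
R = -16017 (R = -12 + 3*(-5338 - (-11 + 8)) = -12 + 3*(-5338 - 1*(-3)) = -12 + 3*(-5338 + 3) = -12 + 3*(-5335) = -12 - 16005 = -16017)
(s(76, S(15, 3)) - 38282)*(-10308 + R) = (-145 - 38282)*(-10308 - 16017) = -38427*(-26325) = 1011590775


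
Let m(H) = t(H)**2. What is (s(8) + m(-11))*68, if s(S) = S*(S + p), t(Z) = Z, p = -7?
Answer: 8772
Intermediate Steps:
s(S) = S*(-7 + S) (s(S) = S*(S - 7) = S*(-7 + S))
m(H) = H**2
(s(8) + m(-11))*68 = (8*(-7 + 8) + (-11)**2)*68 = (8*1 + 121)*68 = (8 + 121)*68 = 129*68 = 8772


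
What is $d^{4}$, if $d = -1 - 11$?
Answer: $20736$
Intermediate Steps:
$d = -12$
$d^{4} = \left(-12\right)^{4} = 20736$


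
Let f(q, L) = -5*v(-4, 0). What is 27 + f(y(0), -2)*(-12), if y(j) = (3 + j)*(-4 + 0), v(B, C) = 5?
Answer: 327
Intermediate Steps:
y(j) = -12 - 4*j (y(j) = (3 + j)*(-4) = -12 - 4*j)
f(q, L) = -25 (f(q, L) = -5*5 = -25)
27 + f(y(0), -2)*(-12) = 27 - 25*(-12) = 27 + 300 = 327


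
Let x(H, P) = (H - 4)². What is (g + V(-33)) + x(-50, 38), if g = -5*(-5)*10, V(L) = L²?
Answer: 4255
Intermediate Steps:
x(H, P) = (-4 + H)²
g = 250 (g = 25*10 = 250)
(g + V(-33)) + x(-50, 38) = (250 + (-33)²) + (-4 - 50)² = (250 + 1089) + (-54)² = 1339 + 2916 = 4255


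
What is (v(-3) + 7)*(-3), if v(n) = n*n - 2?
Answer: -42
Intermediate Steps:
v(n) = -2 + n² (v(n) = n² - 2 = -2 + n²)
(v(-3) + 7)*(-3) = ((-2 + (-3)²) + 7)*(-3) = ((-2 + 9) + 7)*(-3) = (7 + 7)*(-3) = 14*(-3) = -42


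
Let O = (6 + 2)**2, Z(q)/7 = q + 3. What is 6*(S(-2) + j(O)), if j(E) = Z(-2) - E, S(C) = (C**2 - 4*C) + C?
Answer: -282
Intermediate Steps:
Z(q) = 21 + 7*q (Z(q) = 7*(q + 3) = 7*(3 + q) = 21 + 7*q)
S(C) = C**2 - 3*C
O = 64 (O = 8**2 = 64)
j(E) = 7 - E (j(E) = (21 + 7*(-2)) - E = (21 - 14) - E = 7 - E)
6*(S(-2) + j(O)) = 6*(-2*(-3 - 2) + (7 - 1*64)) = 6*(-2*(-5) + (7 - 64)) = 6*(10 - 57) = 6*(-47) = -282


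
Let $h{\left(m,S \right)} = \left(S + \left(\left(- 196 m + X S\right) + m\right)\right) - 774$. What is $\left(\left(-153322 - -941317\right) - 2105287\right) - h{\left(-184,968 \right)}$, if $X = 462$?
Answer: $-1800582$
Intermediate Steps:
$h{\left(m,S \right)} = -774 - 195 m + 463 S$ ($h{\left(m,S \right)} = \left(S + \left(\left(- 196 m + 462 S\right) + m\right)\right) - 774 = \left(S + \left(- 195 m + 462 S\right)\right) - 774 = \left(- 195 m + 463 S\right) - 774 = -774 - 195 m + 463 S$)
$\left(\left(-153322 - -941317\right) - 2105287\right) - h{\left(-184,968 \right)} = \left(\left(-153322 - -941317\right) - 2105287\right) - \left(-774 - -35880 + 463 \cdot 968\right) = \left(\left(-153322 + 941317\right) - 2105287\right) - \left(-774 + 35880 + 448184\right) = \left(787995 - 2105287\right) - 483290 = -1317292 - 483290 = -1800582$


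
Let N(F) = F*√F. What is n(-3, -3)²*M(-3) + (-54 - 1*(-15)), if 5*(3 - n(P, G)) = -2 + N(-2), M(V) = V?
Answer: -1818/25 - 204*I*√2/25 ≈ -72.72 - 11.54*I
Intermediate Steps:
N(F) = F^(3/2)
n(P, G) = 17/5 + 2*I*√2/5 (n(P, G) = 3 - (-2 + (-2)^(3/2))/5 = 3 - (-2 - 2*I*√2)/5 = 3 + (⅖ + 2*I*√2/5) = 17/5 + 2*I*√2/5)
n(-3, -3)²*M(-3) + (-54 - 1*(-15)) = (17/5 + 2*I*√2/5)²*(-3) + (-54 - 1*(-15)) = -3*(17/5 + 2*I*√2/5)² + (-54 + 15) = -3*(17/5 + 2*I*√2/5)² - 39 = -39 - 3*(17/5 + 2*I*√2/5)²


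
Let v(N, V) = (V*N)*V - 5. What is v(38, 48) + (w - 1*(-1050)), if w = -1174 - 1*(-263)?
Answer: 87686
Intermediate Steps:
v(N, V) = -5 + N*V**2 (v(N, V) = (N*V)*V - 5 = N*V**2 - 5 = -5 + N*V**2)
w = -911 (w = -1174 + 263 = -911)
v(38, 48) + (w - 1*(-1050)) = (-5 + 38*48**2) + (-911 - 1*(-1050)) = (-5 + 38*2304) + (-911 + 1050) = (-5 + 87552) + 139 = 87547 + 139 = 87686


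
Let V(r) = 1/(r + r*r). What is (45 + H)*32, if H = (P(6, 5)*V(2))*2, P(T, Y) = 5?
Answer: 4480/3 ≈ 1493.3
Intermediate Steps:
V(r) = 1/(r + r**2)
H = 5/3 (H = (5*(1/(2*(1 + 2))))*2 = (5*((1/2)/3))*2 = (5*((1/2)*(1/3)))*2 = (5*(1/6))*2 = (5/6)*2 = 5/3 ≈ 1.6667)
(45 + H)*32 = (45 + 5/3)*32 = (140/3)*32 = 4480/3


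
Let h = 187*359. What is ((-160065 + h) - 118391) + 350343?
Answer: 139020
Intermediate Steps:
h = 67133
((-160065 + h) - 118391) + 350343 = ((-160065 + 67133) - 118391) + 350343 = (-92932 - 118391) + 350343 = -211323 + 350343 = 139020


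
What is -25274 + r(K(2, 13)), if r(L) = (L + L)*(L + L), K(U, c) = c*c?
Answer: 88970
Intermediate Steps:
K(U, c) = c**2
r(L) = 4*L**2 (r(L) = (2*L)*(2*L) = 4*L**2)
-25274 + r(K(2, 13)) = -25274 + 4*(13**2)**2 = -25274 + 4*169**2 = -25274 + 4*28561 = -25274 + 114244 = 88970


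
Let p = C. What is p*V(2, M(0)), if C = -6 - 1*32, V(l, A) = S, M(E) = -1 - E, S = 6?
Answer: -228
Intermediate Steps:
V(l, A) = 6
C = -38 (C = -6 - 32 = -38)
p = -38
p*V(2, M(0)) = -38*6 = -228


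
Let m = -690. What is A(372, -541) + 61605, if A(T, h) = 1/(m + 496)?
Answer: 11951369/194 ≈ 61605.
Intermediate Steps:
A(T, h) = -1/194 (A(T, h) = 1/(-690 + 496) = 1/(-194) = -1/194)
A(372, -541) + 61605 = -1/194 + 61605 = 11951369/194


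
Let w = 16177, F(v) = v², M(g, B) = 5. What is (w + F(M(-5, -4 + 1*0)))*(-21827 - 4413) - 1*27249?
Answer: -425167729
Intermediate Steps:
(w + F(M(-5, -4 + 1*0)))*(-21827 - 4413) - 1*27249 = (16177 + 5²)*(-21827 - 4413) - 1*27249 = (16177 + 25)*(-26240) - 27249 = 16202*(-26240) - 27249 = -425140480 - 27249 = -425167729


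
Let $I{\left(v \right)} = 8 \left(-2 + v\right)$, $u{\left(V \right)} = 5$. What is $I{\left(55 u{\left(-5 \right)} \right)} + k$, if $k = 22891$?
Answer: $25075$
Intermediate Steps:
$I{\left(v \right)} = -16 + 8 v$
$I{\left(55 u{\left(-5 \right)} \right)} + k = \left(-16 + 8 \cdot 55 \cdot 5\right) + 22891 = \left(-16 + 8 \cdot 275\right) + 22891 = \left(-16 + 2200\right) + 22891 = 2184 + 22891 = 25075$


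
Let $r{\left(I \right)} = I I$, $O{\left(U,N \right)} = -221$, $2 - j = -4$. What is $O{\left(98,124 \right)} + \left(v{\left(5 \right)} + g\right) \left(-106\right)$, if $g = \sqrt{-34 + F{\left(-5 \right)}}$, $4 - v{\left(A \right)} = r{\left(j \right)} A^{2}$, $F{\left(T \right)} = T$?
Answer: $94755 - 106 i \sqrt{39} \approx 94755.0 - 661.97 i$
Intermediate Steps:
$j = 6$ ($j = 2 - -4 = 2 + 4 = 6$)
$r{\left(I \right)} = I^{2}$
$v{\left(A \right)} = 4 - 36 A^{2}$ ($v{\left(A \right)} = 4 - 6^{2} A^{2} = 4 - 36 A^{2}$)
$g = i \sqrt{39}$ ($g = \sqrt{-34 - 5} = \sqrt{-39} = i \sqrt{39} \approx 6.245 i$)
$O{\left(98,124 \right)} + \left(v{\left(5 \right)} + g\right) \left(-106\right) = -221 + \left(\left(4 - 36 \cdot 5^{2}\right) + i \sqrt{39}\right) \left(-106\right) = -221 + \left(\left(4 - 900\right) + i \sqrt{39}\right) \left(-106\right) = -221 + \left(-896 + i \sqrt{39}\right) \left(-106\right) = -221 + \left(94976 - 106 i \sqrt{39}\right) = 94755 - 106 i \sqrt{39}$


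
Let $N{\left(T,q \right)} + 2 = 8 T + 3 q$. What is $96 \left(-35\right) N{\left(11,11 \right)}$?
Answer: $-399840$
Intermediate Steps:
$N{\left(T,q \right)} = -2 + 3 q + 8 T$ ($N{\left(T,q \right)} = -2 + \left(8 T + 3 q\right) = -2 + \left(3 q + 8 T\right) = -2 + 3 q + 8 T$)
$96 \left(-35\right) N{\left(11,11 \right)} = 96 \left(-35\right) \left(-2 + 3 \cdot 11 + 8 \cdot 11\right) = - 3360 \left(-2 + 33 + 88\right) = \left(-3360\right) 119 = -399840$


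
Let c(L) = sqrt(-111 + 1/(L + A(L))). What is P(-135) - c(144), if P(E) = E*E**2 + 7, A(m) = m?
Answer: -2460368 - I*sqrt(63934)/24 ≈ -2.4604e+6 - 10.535*I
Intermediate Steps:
c(L) = sqrt(-111 + 1/(2*L)) (c(L) = sqrt(-111 + 1/(L + L)) = sqrt(-111 + 1/(2*L)))
P(E) = 7 + E**3 (P(E) = E**3 + 7 = 7 + E**3)
P(-135) - c(144) = (7 + (-135)**3) - sqrt(-444 + 2/144)/2 = (7 - 2460375) - sqrt(-444 + 2*(1/144))/2 = -2460368 - sqrt(-444 + 1/72)/2 = -2460368 - sqrt(-31967/72)/2 = -2460368 - I*sqrt(63934)/12/2 = -2460368 - I*sqrt(63934)/24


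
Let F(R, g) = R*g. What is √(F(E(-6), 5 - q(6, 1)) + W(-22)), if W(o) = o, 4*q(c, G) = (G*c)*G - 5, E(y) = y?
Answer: I*√202/2 ≈ 7.1063*I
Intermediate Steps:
q(c, G) = -5/4 + c*G²/4 (q(c, G) = ((G*c)*G - 5)/4 = (c*G² - 5)/4 = (-5 + c*G²)/4 = -5/4 + c*G²/4)
√(F(E(-6), 5 - q(6, 1)) + W(-22)) = √(-6*(5 - (-5/4 + (¼)*6*1²)) - 22) = √(-6*(5 - (-5/4 + (¼)*6*1)) - 22) = √(-6*(5 - (-5/4 + 3/2)) - 22) = √(-6*(5 - 1*¼) - 22) = √(-6*(5 - ¼) - 22) = √(-6*19/4 - 22) = √(-57/2 - 22) = √(-101/2) = I*√202/2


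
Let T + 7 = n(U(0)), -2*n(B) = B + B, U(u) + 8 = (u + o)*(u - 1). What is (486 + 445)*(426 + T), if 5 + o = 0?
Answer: 392882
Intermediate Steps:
o = -5 (o = -5 + 0 = -5)
U(u) = -8 + (-1 + u)*(-5 + u) (U(u) = -8 + (u - 5)*(u - 1) = -8 + (-5 + u)*(-1 + u) = -8 + (-1 + u)*(-5 + u))
n(B) = -B (n(B) = -(B + B)/2 = -B)
T = -4 (T = -7 - (-3 + 0**2 - 6*0) = -7 - (-3 + 0 + 0) = -7 - 1*(-3) = -7 + 3 = -4)
(486 + 445)*(426 + T) = (486 + 445)*(426 - 4) = 931*422 = 392882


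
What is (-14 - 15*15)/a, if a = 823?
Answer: -239/823 ≈ -0.29040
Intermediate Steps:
(-14 - 15*15)/a = (-14 - 15*15)/823 = (-14 - 225)*(1/823) = -239*1/823 = -239/823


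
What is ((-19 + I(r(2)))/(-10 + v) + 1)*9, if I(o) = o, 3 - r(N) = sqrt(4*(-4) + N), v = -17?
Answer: 43/3 + I*sqrt(14)/3 ≈ 14.333 + 1.2472*I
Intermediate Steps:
r(N) = 3 - sqrt(-16 + N) (r(N) = 3 - sqrt(4*(-4) + N) = 3 - sqrt(-16 + N))
((-19 + I(r(2)))/(-10 + v) + 1)*9 = ((-19 + (3 - sqrt(-16 + 2)))/(-10 - 17) + 1)*9 = ((-19 + (3 - sqrt(-14)))/(-27) + 1)*9 = ((-19 + (3 - I*sqrt(14)))*(-1/27) + 1)*9 = ((-16 - I*sqrt(14))*(-1/27) + 1)*9 = ((16/27 + I*sqrt(14)/27) + 1)*9 = (43/27 + I*sqrt(14)/27)*9 = 43/3 + I*sqrt(14)/3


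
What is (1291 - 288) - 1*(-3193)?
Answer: 4196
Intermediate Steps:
(1291 - 288) - 1*(-3193) = 1003 + 3193 = 4196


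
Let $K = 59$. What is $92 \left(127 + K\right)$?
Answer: $17112$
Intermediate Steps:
$92 \left(127 + K\right) = 92 \left(127 + 59\right) = 92 \cdot 186 = 17112$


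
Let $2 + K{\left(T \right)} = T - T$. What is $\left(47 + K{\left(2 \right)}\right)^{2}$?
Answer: $2025$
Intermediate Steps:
$K{\left(T \right)} = -2$ ($K{\left(T \right)} = -2 + \left(T - T\right) = -2 + 0 = -2$)
$\left(47 + K{\left(2 \right)}\right)^{2} = \left(47 - 2\right)^{2} = 45^{2} = 2025$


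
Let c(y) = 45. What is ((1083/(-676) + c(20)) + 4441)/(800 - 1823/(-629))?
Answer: 1906783937/341395548 ≈ 5.5853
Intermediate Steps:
((1083/(-676) + c(20)) + 4441)/(800 - 1823/(-629)) = ((1083/(-676) + 45) + 4441)/(800 - 1823/(-629)) = ((1083*(-1/676) + 45) + 4441)/(800 - 1823*(-1/629)) = ((-1083/676 + 45) + 4441)/(800 + 1823/629) = (29337/676 + 4441)/(505023/629) = (3031453/676)*(629/505023) = 1906783937/341395548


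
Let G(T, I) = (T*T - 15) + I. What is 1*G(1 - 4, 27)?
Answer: 21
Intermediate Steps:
G(T, I) = -15 + I + T² (G(T, I) = (T² - 15) + I = (-15 + T²) + I = -15 + I + T²)
1*G(1 - 4, 27) = 1*(-15 + 27 + (1 - 4)²) = 1*(-15 + 27 + (-3)²) = 1*(-15 + 27 + 9) = 1*21 = 21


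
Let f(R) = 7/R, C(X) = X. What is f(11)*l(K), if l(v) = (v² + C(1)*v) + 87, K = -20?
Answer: 3269/11 ≈ 297.18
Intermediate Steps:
l(v) = 87 + v + v² (l(v) = (v² + 1*v) + 87 = (v² + v) + 87 = (v + v²) + 87 = 87 + v + v²)
f(11)*l(K) = (7/11)*(87 - 20 + (-20)²) = (7*(1/11))*(87 - 20 + 400) = (7/11)*467 = 3269/11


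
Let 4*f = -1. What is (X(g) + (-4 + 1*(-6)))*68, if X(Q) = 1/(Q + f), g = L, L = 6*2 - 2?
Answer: -26248/39 ≈ -673.03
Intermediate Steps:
f = -¼ (f = (¼)*(-1) = -¼ ≈ -0.25000)
L = 10 (L = 12 - 2 = 10)
g = 10
X(Q) = 1/(-¼ + Q) (X(Q) = 1/(Q - ¼) = 1/(-¼ + Q))
(X(g) + (-4 + 1*(-6)))*68 = (4/(-1 + 4*10) + (-4 + 1*(-6)))*68 = (4/(-1 + 40) + (-4 - 6))*68 = (4/39 - 10)*68 = -386/39*68 = -26248/39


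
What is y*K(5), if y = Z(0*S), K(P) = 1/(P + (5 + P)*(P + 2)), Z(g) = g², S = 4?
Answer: 0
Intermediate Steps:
K(P) = 1/(P + (2 + P)*(5 + P)) (K(P) = 1/(P + (5 + P)*(2 + P)) = 1/(P + (2 + P)*(5 + P)))
y = 0 (y = (0*4)² = 0² = 0)
y*K(5) = 0/(10 + 5² + 8*5) = 0/(10 + 25 + 40) = 0/75 = 0*(1/75) = 0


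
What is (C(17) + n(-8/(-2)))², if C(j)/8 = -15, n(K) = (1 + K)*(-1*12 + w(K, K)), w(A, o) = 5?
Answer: 24025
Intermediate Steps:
n(K) = -7 - 7*K (n(K) = (1 + K)*(-1*12 + 5) = (1 + K)*(-12 + 5) = (1 + K)*(-7) = -7 - 7*K)
C(j) = -120 (C(j) = 8*(-15) = -120)
(C(17) + n(-8/(-2)))² = (-120 + (-7 - (-56)/(-2)))² = (-120 + (-7 - (-56)*(-1)/2))² = (-120 + (-7 - 7*4))² = (-120 + (-7 - 28))² = (-120 - 35)² = (-155)² = 24025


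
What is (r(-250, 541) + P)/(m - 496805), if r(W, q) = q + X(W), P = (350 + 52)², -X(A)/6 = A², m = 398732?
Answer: 212855/98073 ≈ 2.1704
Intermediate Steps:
X(A) = -6*A²
P = 161604 (P = 402² = 161604)
r(W, q) = q - 6*W²
(r(-250, 541) + P)/(m - 496805) = ((541 - 6*(-250)²) + 161604)/(398732 - 496805) = ((541 - 6*62500) + 161604)/(-98073) = ((541 - 375000) + 161604)*(-1/98073) = (-374459 + 161604)*(-1/98073) = -212855*(-1/98073) = 212855/98073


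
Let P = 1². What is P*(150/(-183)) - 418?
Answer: -25548/61 ≈ -418.82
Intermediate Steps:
P = 1
P*(150/(-183)) - 418 = 1*(150/(-183)) - 418 = 1*(150*(-1/183)) - 418 = 1*(-50/61) - 418 = -50/61 - 418 = -25548/61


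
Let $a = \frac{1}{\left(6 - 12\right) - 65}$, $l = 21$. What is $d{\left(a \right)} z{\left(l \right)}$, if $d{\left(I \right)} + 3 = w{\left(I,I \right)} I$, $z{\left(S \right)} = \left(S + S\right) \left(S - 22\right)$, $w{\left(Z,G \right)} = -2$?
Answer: $\frac{8862}{71} \approx 124.82$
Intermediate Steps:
$z{\left(S \right)} = 2 S \left(-22 + S\right)$
$a = - \frac{1}{71}$ ($a = \frac{1}{\left(6 - 12\right) - 65} = \frac{1}{-6 - 65} = \frac{1}{-71} = - \frac{1}{71} \approx -0.014085$)
$d{\left(I \right)} = -3 - 2 I$
$d{\left(a \right)} z{\left(l \right)} = \left(-3 - - \frac{2}{71}\right) 2 \cdot 21 \left(-22 + 21\right) = \left(-3 + \frac{2}{71}\right) 2 \cdot 21 \left(-1\right) = \left(- \frac{211}{71}\right) \left(-42\right) = \frac{8862}{71}$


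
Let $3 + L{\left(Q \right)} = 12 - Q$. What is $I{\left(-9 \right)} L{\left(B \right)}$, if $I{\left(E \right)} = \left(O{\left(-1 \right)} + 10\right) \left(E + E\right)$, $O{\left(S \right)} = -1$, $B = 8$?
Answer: $-162$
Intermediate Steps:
$L{\left(Q \right)} = 9 - Q$ ($L{\left(Q \right)} = -3 - \left(-12 + Q\right) = 9 - Q$)
$I{\left(E \right)} = 18 E$ ($I{\left(E \right)} = \left(-1 + 10\right) \left(E + E\right) = 9 \cdot 2 E = 18 E$)
$I{\left(-9 \right)} L{\left(B \right)} = 18 \left(-9\right) \left(9 - 8\right) = - 162 \left(9 - 8\right) = \left(-162\right) 1 = -162$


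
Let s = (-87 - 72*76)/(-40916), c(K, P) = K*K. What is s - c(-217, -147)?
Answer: -1926687965/40916 ≈ -47089.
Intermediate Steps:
c(K, P) = K**2
s = 5559/40916 (s = (-87 - 5472)*(-1/40916) = -5559*(-1/40916) = 5559/40916 ≈ 0.13586)
s - c(-217, -147) = 5559/40916 - 1*(-217)**2 = 5559/40916 - 1*47089 = 5559/40916 - 47089 = -1926687965/40916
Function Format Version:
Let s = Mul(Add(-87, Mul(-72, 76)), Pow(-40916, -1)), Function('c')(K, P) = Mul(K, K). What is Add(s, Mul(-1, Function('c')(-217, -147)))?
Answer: Rational(-1926687965, 40916) ≈ -47089.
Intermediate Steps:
Function('c')(K, P) = Pow(K, 2)
s = Rational(5559, 40916) (s = Mul(Add(-87, -5472), Rational(-1, 40916)) = Mul(-5559, Rational(-1, 40916)) = Rational(5559, 40916) ≈ 0.13586)
Add(s, Mul(-1, Function('c')(-217, -147))) = Add(Rational(5559, 40916), Mul(-1, Pow(-217, 2))) = Add(Rational(5559, 40916), Mul(-1, 47089)) = Add(Rational(5559, 40916), -47089) = Rational(-1926687965, 40916)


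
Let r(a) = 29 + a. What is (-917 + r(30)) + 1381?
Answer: 523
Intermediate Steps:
(-917 + r(30)) + 1381 = (-917 + (29 + 30)) + 1381 = (-917 + 59) + 1381 = -858 + 1381 = 523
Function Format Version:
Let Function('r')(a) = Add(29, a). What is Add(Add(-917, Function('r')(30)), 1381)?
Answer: 523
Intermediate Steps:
Add(Add(-917, Function('r')(30)), 1381) = Add(Add(-917, Add(29, 30)), 1381) = Add(Add(-917, 59), 1381) = Add(-858, 1381) = 523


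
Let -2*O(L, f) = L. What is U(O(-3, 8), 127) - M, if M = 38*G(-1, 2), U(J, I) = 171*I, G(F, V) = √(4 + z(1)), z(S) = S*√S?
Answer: 21717 - 38*√5 ≈ 21632.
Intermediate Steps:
O(L, f) = -L/2
z(S) = S^(3/2)
G(F, V) = √5 (G(F, V) = √(4 + 1^(3/2)) = √(4 + 1) = √5)
M = 38*√5 ≈ 84.971
U(O(-3, 8), 127) - M = 171*127 - 38*√5 = 21717 - 38*√5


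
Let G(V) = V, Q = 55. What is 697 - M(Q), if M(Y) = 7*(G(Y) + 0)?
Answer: 312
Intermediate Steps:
M(Y) = 7*Y (M(Y) = 7*(Y + 0) = 7*Y)
697 - M(Q) = 697 - 7*55 = 697 - 1*385 = 697 - 385 = 312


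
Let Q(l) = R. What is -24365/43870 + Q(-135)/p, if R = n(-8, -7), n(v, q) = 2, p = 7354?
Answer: -17909247/32261998 ≈ -0.55512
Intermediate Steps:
R = 2
Q(l) = 2
-24365/43870 + Q(-135)/p = -24365/43870 + 2/7354 = -24365*1/43870 + 2*(1/7354) = -4873/8774 + 1/3677 = -17909247/32261998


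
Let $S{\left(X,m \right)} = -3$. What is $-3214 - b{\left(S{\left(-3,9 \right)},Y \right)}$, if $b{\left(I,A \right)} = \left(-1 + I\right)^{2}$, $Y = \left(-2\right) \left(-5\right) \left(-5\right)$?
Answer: $-3230$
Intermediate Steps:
$Y = -50$ ($Y = 10 \left(-5\right) = -50$)
$-3214 - b{\left(S{\left(-3,9 \right)},Y \right)} = -3214 - \left(-1 - 3\right)^{2} = -3214 - \left(-4\right)^{2} = -3214 - 16 = -3230$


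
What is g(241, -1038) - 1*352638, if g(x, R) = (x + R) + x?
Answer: -353194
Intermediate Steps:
g(x, R) = R + 2*x (g(x, R) = (R + x) + x = R + 2*x)
g(241, -1038) - 1*352638 = (-1038 + 2*241) - 1*352638 = (-1038 + 482) - 352638 = -556 - 352638 = -353194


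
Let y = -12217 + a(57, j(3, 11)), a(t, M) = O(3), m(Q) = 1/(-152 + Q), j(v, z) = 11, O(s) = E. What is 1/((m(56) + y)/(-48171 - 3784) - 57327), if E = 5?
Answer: -4987680/285927559007 ≈ -1.7444e-5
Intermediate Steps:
O(s) = 5
a(t, M) = 5
y = -12212 (y = -12217 + 5 = -12212)
1/((m(56) + y)/(-48171 - 3784) - 57327) = 1/((1/(-152 + 56) - 12212)/(-48171 - 3784) - 57327) = 1/((1/(-96) - 12212)/(-51955) - 57327) = 1/((-1/96 - 12212)*(-1/51955) - 57327) = 1/(-1172353/96*(-1/51955) - 57327) = 1/(1172353/4987680 - 57327) = 1/(-285927559007/4987680) = -4987680/285927559007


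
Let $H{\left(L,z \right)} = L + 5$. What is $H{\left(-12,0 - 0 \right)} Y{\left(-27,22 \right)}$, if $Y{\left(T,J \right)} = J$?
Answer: $-154$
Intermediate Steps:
$H{\left(L,z \right)} = 5 + L$
$H{\left(-12,0 - 0 \right)} Y{\left(-27,22 \right)} = \left(5 - 12\right) 22 = \left(-7\right) 22 = -154$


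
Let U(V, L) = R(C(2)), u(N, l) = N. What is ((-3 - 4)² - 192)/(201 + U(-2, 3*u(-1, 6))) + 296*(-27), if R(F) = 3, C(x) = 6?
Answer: -1630511/204 ≈ -7992.7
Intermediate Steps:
U(V, L) = 3
((-3 - 4)² - 192)/(201 + U(-2, 3*u(-1, 6))) + 296*(-27) = ((-3 - 4)² - 192)/(201 + 3) + 296*(-27) = ((-7)² - 192)/204 - 7992 = (49 - 192)*(1/204) - 7992 = -143*1/204 - 7992 = -143/204 - 7992 = -1630511/204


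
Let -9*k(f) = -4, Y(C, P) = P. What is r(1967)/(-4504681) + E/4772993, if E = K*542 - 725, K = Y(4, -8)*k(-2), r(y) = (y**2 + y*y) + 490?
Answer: -332536995970705/193507297922097 ≈ -1.7185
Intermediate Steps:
r(y) = 490 + 2*y**2 (r(y) = (y**2 + y**2) + 490 = 2*y**2 + 490 = 490 + 2*y**2)
k(f) = 4/9 (k(f) = -1/9*(-4) = 4/9)
K = -32/9 (K = -8*4/9 = -32/9 ≈ -3.5556)
E = -23869/9 (E = -32/9*542 - 725 = -17344/9 - 725 = -23869/9 ≈ -2652.1)
r(1967)/(-4504681) + E/4772993 = (490 + 2*1967**2)/(-4504681) - 23869/9/4772993 = (490 + 2*3869089)*(-1/4504681) - 23869/9*1/4772993 = (490 + 7738178)*(-1/4504681) - 23869/42956937 = 7738668*(-1/4504681) - 23869/42956937 = -7738668/4504681 - 23869/42956937 = -332536995970705/193507297922097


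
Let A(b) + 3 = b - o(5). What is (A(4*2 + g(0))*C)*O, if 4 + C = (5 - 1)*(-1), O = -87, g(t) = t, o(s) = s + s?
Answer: -3480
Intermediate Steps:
o(s) = 2*s
A(b) = -13 + b (A(b) = -3 + (b - 2*5) = -3 + (b - 1*10) = -3 + (b - 10) = -3 + (-10 + b) = -13 + b)
C = -8 (C = -4 + (5 - 1)*(-1) = -4 + 4*(-1) = -4 - 4 = -8)
(A(4*2 + g(0))*C)*O = ((-13 + (4*2 + 0))*(-8))*(-87) = ((-13 + (8 + 0))*(-8))*(-87) = ((-13 + 8)*(-8))*(-87) = -5*(-8)*(-87) = 40*(-87) = -3480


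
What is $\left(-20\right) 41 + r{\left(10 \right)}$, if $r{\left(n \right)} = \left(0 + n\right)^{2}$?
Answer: $-720$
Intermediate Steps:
$r{\left(n \right)} = n^{2}$
$\left(-20\right) 41 + r{\left(10 \right)} = \left(-20\right) 41 + 10^{2} = -820 + 100 = -720$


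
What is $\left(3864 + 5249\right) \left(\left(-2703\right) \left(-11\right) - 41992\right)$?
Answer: $-111716267$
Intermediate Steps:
$\left(3864 + 5249\right) \left(\left(-2703\right) \left(-11\right) - 41992\right) = 9113 \left(29733 - 41992\right) = 9113 \left(-12259\right) = -111716267$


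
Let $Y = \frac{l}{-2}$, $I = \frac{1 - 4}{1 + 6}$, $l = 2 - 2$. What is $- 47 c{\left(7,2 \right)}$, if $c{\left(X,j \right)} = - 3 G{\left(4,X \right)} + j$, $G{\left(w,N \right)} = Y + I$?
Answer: $- \frac{1081}{7} \approx -154.43$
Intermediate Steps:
$l = 0$
$I = - \frac{3}{7} \approx -0.42857$
$Y = 0$ ($Y = \frac{0}{-2} = 0 \left(- \frac{1}{2}\right) = 0$)
$G{\left(w,N \right)} = - \frac{3}{7}$ ($G{\left(w,N \right)} = 0 - \frac{3}{7} = - \frac{3}{7}$)
$c{\left(X,j \right)} = \frac{9}{7} + j$ ($c{\left(X,j \right)} = \left(-3\right) \left(- \frac{3}{7}\right) + j = \frac{9}{7} + j$)
$- 47 c{\left(7,2 \right)} = - 47 \left(\frac{9}{7} + 2\right) = \left(-47\right) \frac{23}{7} = - \frac{1081}{7}$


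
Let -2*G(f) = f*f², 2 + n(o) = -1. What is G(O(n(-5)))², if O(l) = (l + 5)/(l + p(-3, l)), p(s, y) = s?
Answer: 1/2916 ≈ 0.00034294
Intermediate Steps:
n(o) = -3 (n(o) = -2 - 1 = -3)
O(l) = (5 + l)/(-3 + l) (O(l) = (l + 5)/(l - 3) = (5 + l)/(-3 + l))
G(f) = -f³/2 (G(f) = -f*f²/2 = -f³/2)
G(O(n(-5)))² = (-(5 - 3)³/(-3 - 3)³/2)² = (-(2/(-6))³/2)² = (-(-⅙*2)³/2)² = (-(-⅓)³/2)² = (-½*(-1/27))² = (1/54)² = 1/2916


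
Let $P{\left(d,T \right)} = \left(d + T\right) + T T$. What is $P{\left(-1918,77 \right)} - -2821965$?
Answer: $2826053$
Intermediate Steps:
$P{\left(d,T \right)} = T + d + T^{2}$ ($P{\left(d,T \right)} = \left(T + d\right) + T^{2} = T + d + T^{2}$)
$P{\left(-1918,77 \right)} - -2821965 = \left(77 - 1918 + 77^{2}\right) - -2821965 = \left(77 - 1918 + 5929\right) + 2821965 = 4088 + 2821965 = 2826053$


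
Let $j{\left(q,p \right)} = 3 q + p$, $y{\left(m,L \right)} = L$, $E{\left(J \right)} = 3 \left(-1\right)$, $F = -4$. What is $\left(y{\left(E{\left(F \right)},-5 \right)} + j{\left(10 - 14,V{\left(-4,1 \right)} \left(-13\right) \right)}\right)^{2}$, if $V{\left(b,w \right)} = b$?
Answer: $1225$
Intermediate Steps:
$E{\left(J \right)} = -3$
$j{\left(q,p \right)} = p + 3 q$
$\left(y{\left(E{\left(F \right)},-5 \right)} + j{\left(10 - 14,V{\left(-4,1 \right)} \left(-13\right) \right)}\right)^{2} = \left(-5 + \left(\left(-4\right) \left(-13\right) + 3 \left(10 - 14\right)\right)\right)^{2} = \left(-5 + \left(52 + 3 \left(10 - 14\right)\right)\right)^{2} = \left(-5 + \left(52 + 3 \left(-4\right)\right)\right)^{2} = \left(-5 + \left(52 - 12\right)\right)^{2} = \left(-5 + 40\right)^{2} = 35^{2} = 1225$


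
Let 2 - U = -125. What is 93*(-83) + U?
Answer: -7592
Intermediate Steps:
U = 127 (U = 2 - 1*(-125) = 2 + 125 = 127)
93*(-83) + U = 93*(-83) + 127 = -7719 + 127 = -7592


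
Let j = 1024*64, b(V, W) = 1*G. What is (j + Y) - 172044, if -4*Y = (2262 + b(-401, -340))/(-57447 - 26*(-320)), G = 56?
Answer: -10464835873/98254 ≈ -1.0651e+5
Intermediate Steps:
b(V, W) = 56 (b(V, W) = 1*56 = 56)
j = 65536
Y = 1159/98254 (Y = -(2262 + 56)/(4*(-57447 - 26*(-320))) = -1159/(2*(-57447 + 8320)) = -1159/(2*(-49127)) = -1159*(-1)/(2*49127) = -¼*(-2318/49127) = 1159/98254 ≈ 0.011796)
(j + Y) - 172044 = (65536 + 1159/98254) - 172044 = 6439175303/98254 - 172044 = -10464835873/98254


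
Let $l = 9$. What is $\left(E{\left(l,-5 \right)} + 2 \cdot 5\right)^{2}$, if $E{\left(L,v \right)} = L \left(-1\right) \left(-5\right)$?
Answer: $3025$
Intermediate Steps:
$E{\left(L,v \right)} = 5 L$ ($E{\left(L,v \right)} = - L \left(-5\right) = 5 L$)
$\left(E{\left(l,-5 \right)} + 2 \cdot 5\right)^{2} = \left(5 \cdot 9 + 2 \cdot 5\right)^{2} = \left(45 + 10\right)^{2} = 55^{2} = 3025$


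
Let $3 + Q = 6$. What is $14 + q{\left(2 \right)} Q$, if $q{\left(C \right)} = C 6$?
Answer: $50$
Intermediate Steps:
$q{\left(C \right)} = 6 C$
$Q = 3$ ($Q = -3 + 6 = 3$)
$14 + q{\left(2 \right)} Q = 14 + 6 \cdot 2 \cdot 3 = 14 + 12 \cdot 3 = 14 + 36 = 50$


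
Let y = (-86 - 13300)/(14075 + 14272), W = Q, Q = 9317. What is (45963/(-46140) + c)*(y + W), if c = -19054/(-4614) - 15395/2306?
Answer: -5530319683925133/167560439860 ≈ -33005.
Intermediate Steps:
W = 9317
c = -13547003/5319942 (c = -19054*(-1/4614) - 15395*1/2306 = 9527/2307 - 15395/2306 = -13547003/5319942 ≈ -2.5465)
y = -4462/9449 (y = -13386/28347 = -13386*1/28347 = -4462/9449 ≈ -0.47222)
(45963/(-46140) + c)*(y + W) = (45963/(-46140) - 13547003/5319942)*(-4462/9449 + 9317) = (45963*(-1/46140) - 13547003/5319942)*(88031871/9449) = (-15321/15380 - 13547003/5319942)*(88031871/9449) = -188465369/53199420*88031871/9449 = -5530319683925133/167560439860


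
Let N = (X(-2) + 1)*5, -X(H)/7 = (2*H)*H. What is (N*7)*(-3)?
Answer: 5775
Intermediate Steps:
X(H) = -14*H**2 (X(H) = -7*2*H*H = -14*H**2)
N = -275 (N = (-14*(-2)**2 + 1)*5 = (-14*4 + 1)*5 = (-56 + 1)*5 = -55*5 = -275)
(N*7)*(-3) = -275*7*(-3) = -1925*(-3) = 5775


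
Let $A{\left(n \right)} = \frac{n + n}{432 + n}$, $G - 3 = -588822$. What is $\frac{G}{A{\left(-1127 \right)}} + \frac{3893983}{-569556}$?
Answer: $- \frac{16649123294333}{91698516} \approx -1.8156 \cdot 10^{5}$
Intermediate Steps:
$G = -588819$ ($G = 3 - 588822 = -588819$)
$A{\left(n \right)} = \frac{2 n}{432 + n}$
$\frac{G}{A{\left(-1127 \right)}} + \frac{3893983}{-569556} = - \frac{588819}{2 \left(-1127\right) \frac{1}{432 - 1127}} + \frac{3893983}{-569556} = - \frac{588819}{2 \left(-1127\right) \frac{1}{-695}} + 3893983 \left(- \frac{1}{569556}\right) = - \frac{588819}{2 \left(-1127\right) \left(- \frac{1}{695}\right)} - \frac{3893983}{569556} = - \frac{588819}{\frac{2254}{695}} - \frac{3893983}{569556} = \left(-588819\right) \frac{695}{2254} - \frac{3893983}{569556} = - \frac{58461315}{322} - \frac{3893983}{569556} = - \frac{16649123294333}{91698516}$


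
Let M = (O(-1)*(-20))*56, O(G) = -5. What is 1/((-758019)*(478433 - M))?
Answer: -1/358416397827 ≈ -2.7900e-12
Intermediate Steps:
M = 5600 (M = -5*(-20)*56 = 100*56 = 5600)
1/((-758019)*(478433 - M)) = 1/((-758019)*(478433 - 1*5600)) = -1/(758019*(478433 - 5600)) = -1/758019/472833 = -1/758019*1/472833 = -1/358416397827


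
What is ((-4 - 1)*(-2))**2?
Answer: 100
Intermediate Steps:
((-4 - 1)*(-2))**2 = (-5*(-2))**2 = 10**2 = 100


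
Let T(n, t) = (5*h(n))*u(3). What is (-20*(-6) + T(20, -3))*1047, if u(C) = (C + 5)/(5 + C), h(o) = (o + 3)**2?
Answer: 2894955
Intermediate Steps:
h(o) = (3 + o)**2
u(C) = 1 (u(C) = (5 + C)/(5 + C) = 1)
T(n, t) = 5*(3 + n)**2 (T(n, t) = (5*(3 + n)**2)*1 = 5*(3 + n)**2)
(-20*(-6) + T(20, -3))*1047 = (-20*(-6) + 5*(3 + 20)**2)*1047 = (120 + 5*23**2)*1047 = (120 + 5*529)*1047 = (120 + 2645)*1047 = 2765*1047 = 2894955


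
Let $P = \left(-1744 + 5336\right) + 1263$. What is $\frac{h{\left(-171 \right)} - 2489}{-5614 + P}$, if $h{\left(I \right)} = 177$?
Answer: $\frac{2312}{759} \approx 3.0461$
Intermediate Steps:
$P = 4855$ ($P = 3592 + 1263 = 4855$)
$\frac{h{\left(-171 \right)} - 2489}{-5614 + P} = \frac{177 - 2489}{-5614 + 4855} = - \frac{2312}{-759} = \left(-2312\right) \left(- \frac{1}{759}\right) = \frac{2312}{759}$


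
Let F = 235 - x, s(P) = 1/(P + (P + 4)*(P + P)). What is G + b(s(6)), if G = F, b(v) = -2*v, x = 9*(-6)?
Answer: 18206/63 ≈ 288.98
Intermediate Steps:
s(P) = 1/(P + 2*P*(4 + P)) (s(P) = 1/(P + (4 + P)*(2*P)) = 1/(P + 2*P*(4 + P)))
x = -54
F = 289 (F = 235 - 1*(-54) = 235 + 54 = 289)
G = 289
G + b(s(6)) = 289 - 2/(6*(9 + 2*6)) = 289 - 1/(3*(9 + 12)) = 289 - 1/(3*21) = 289 - 2*1/126 = 289 - 1/63 = 18206/63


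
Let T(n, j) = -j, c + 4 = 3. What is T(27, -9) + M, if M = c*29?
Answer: -20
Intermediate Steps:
c = -1 (c = -4 + 3 = -1)
M = -29 (M = -1*29 = -29)
T(27, -9) + M = -1*(-9) - 29 = 9 - 29 = -20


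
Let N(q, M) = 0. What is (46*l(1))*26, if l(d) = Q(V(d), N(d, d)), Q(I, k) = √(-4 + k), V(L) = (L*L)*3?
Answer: 2392*I ≈ 2392.0*I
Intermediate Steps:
V(L) = 3*L² (V(L) = L²*3 = 3*L²)
l(d) = 2*I (l(d) = √(-4 + 0) = √(-4) = 2*I)
(46*l(1))*26 = (46*(2*I))*26 = (92*I)*26 = 2392*I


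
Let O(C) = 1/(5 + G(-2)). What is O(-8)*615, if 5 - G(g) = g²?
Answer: 205/2 ≈ 102.50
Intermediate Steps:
G(g) = 5 - g²
O(C) = ⅙ (O(C) = 1/(5 + (5 - 1*(-2)²)) = 1/(5 + (5 - 1*4)) = 1/(5 + (5 - 4)) = 1/(5 + 1) = 1/6 = ⅙)
O(-8)*615 = (⅙)*615 = 205/2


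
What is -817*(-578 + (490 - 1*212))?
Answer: 245100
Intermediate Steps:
-817*(-578 + (490 - 1*212)) = -817*(-578 + (490 - 212)) = -817*(-578 + 278) = -817*(-300) = 245100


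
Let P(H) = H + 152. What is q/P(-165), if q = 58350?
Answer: -58350/13 ≈ -4488.5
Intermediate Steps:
P(H) = 152 + H
q/P(-165) = 58350/(152 - 165) = 58350/(-13) = 58350*(-1/13) = -58350/13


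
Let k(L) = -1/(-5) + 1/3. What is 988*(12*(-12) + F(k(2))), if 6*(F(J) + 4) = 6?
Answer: -145236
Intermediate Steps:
k(L) = 8/15 (k(L) = -1*(-⅕) + 1*(⅓) = ⅕ + ⅓ = 8/15)
F(J) = -3 (F(J) = -4 + (⅙)*6 = -4 + 1 = -3)
988*(12*(-12) + F(k(2))) = 988*(12*(-12) - 3) = 988*(-144 - 3) = 988*(-147) = -145236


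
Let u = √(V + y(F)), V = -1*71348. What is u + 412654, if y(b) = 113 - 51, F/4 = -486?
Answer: 412654 + 109*I*√6 ≈ 4.1265e+5 + 266.99*I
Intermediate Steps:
F = -1944 (F = 4*(-486) = -1944)
y(b) = 62
V = -71348
u = 109*I*√6 (u = √(-71348 + 62) = √(-71286) = 109*I*√6 ≈ 266.99*I)
u + 412654 = 109*I*√6 + 412654 = 412654 + 109*I*√6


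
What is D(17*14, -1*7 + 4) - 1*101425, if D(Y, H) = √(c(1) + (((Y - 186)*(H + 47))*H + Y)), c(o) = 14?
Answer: -101425 + 2*I*√1653 ≈ -1.0143e+5 + 81.314*I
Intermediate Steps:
D(Y, H) = √(14 + Y + H*(-186 + Y)*(47 + H)) (D(Y, H) = √(14 + (((Y - 186)*(H + 47))*H + Y)) = √(14 + (((-186 + Y)*(47 + H))*H + Y)) = √(14 + (H*(-186 + Y)*(47 + H) + Y)) = √(14 + (Y + H*(-186 + Y)*(47 + H))) = √(14 + Y + H*(-186 + Y)*(47 + H)))
D(17*14, -1*7 + 4) - 1*101425 = √(14 + 17*14 - 8742*(-1*7 + 4) - 186*(-1*7 + 4)² + (17*14)*(-1*7 + 4)² + 47*(-1*7 + 4)*(17*14)) - 1*101425 = √(14 + 238 - 8742*(-7 + 4) - 186*(-7 + 4)² + 238*(-7 + 4)² + 47*(-7 + 4)*238) - 101425 = √(14 + 238 - 8742*(-3) - 186*(-3)² + 238*(-3)² + 47*(-3)*238) - 101425 = √(14 + 238 + 26226 - 186*9 + 238*9 - 33558) - 101425 = √(14 + 238 + 26226 - 1674 + 2142 - 33558) - 101425 = √(-6612) - 101425 = 2*I*√1653 - 101425 = -101425 + 2*I*√1653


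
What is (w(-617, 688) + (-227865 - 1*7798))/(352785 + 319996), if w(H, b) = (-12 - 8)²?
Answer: -235263/672781 ≈ -0.34969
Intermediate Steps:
w(H, b) = 400 (w(H, b) = (-20)² = 400)
(w(-617, 688) + (-227865 - 1*7798))/(352785 + 319996) = (400 + (-227865 - 1*7798))/(352785 + 319996) = (400 + (-227865 - 7798))/672781 = (400 - 235663)*(1/672781) = -235263*1/672781 = -235263/672781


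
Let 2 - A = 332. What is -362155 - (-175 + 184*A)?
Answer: -301260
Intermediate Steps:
A = -330 (A = 2 - 1*332 = 2 - 332 = -330)
-362155 - (-175 + 184*A) = -362155 - (-175 + 184*(-330)) = -362155 - (-175 - 60720) = -362155 - 1*(-60895) = -362155 + 60895 = -301260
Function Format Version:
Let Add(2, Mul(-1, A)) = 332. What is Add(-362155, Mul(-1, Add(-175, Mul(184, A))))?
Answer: -301260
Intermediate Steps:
A = -330 (A = Add(2, Mul(-1, 332)) = Add(2, -332) = -330)
Add(-362155, Mul(-1, Add(-175, Mul(184, A)))) = Add(-362155, Mul(-1, Add(-175, Mul(184, -330)))) = Add(-362155, Mul(-1, Add(-175, -60720))) = Add(-362155, Mul(-1, -60895)) = Add(-362155, 60895) = -301260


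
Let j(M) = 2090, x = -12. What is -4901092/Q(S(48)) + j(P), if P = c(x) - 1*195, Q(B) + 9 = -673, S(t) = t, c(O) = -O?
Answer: 3163236/341 ≈ 9276.3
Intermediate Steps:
Q(B) = -682 (Q(B) = -9 - 673 = -682)
P = -183 (P = -1*(-12) - 1*195 = 12 - 195 = -183)
-4901092/Q(S(48)) + j(P) = -4901092/(-682) + 2090 = -4901092*(-1/682) + 2090 = 2450546/341 + 2090 = 3163236/341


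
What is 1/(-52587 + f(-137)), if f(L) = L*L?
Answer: -1/33818 ≈ -2.9570e-5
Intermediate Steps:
f(L) = L**2
1/(-52587 + f(-137)) = 1/(-52587 + (-137)**2) = 1/(-52587 + 18769) = 1/(-33818) = -1/33818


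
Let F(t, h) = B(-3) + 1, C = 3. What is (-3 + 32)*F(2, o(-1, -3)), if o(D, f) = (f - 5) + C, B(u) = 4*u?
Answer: -319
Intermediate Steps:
o(D, f) = -2 + f (o(D, f) = (f - 5) + 3 = (-5 + f) + 3 = -2 + f)
F(t, h) = -11 (F(t, h) = 4*(-3) + 1 = -12 + 1 = -11)
(-3 + 32)*F(2, o(-1, -3)) = (-3 + 32)*(-11) = 29*(-11) = -319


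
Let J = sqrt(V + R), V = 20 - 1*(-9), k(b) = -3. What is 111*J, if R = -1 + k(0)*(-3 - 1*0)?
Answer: 111*sqrt(37) ≈ 675.19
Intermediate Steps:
R = 8 (R = -1 - 3*(-3 - 1*0) = -1 - 3*(-3 + 0) = -1 - 3*(-3) = -1 + 9 = 8)
V = 29 (V = 20 + 9 = 29)
J = sqrt(37) (J = sqrt(29 + 8) = sqrt(37) ≈ 6.0828)
111*J = 111*sqrt(37)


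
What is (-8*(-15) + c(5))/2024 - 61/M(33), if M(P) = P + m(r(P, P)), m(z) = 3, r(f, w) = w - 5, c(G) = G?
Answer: -29741/18216 ≈ -1.6327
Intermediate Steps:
r(f, w) = -5 + w
M(P) = 3 + P (M(P) = P + 3 = 3 + P)
(-8*(-15) + c(5))/2024 - 61/M(33) = (-8*(-15) + 5)/2024 - 61/(3 + 33) = (120 + 5)*(1/2024) - 61/36 = 125*(1/2024) - 61*1/36 = 125/2024 - 61/36 = -29741/18216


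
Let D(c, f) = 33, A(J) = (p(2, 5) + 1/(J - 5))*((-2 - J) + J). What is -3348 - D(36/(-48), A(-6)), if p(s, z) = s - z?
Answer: -3381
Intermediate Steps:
A(J) = 6 - 2/(-5 + J) (A(J) = ((2 - 1*5) + 1/(J - 5))*((-2 - J) + J) = ((2 - 5) + 1/(-5 + J))*(-2) = (-3 + 1/(-5 + J))*(-2) = 6 - 2/(-5 + J))
-3348 - D(36/(-48), A(-6)) = -3348 - 1*33 = -3348 - 33 = -3381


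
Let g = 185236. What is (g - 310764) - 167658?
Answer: -293186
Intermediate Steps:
(g - 310764) - 167658 = (185236 - 310764) - 167658 = -125528 - 167658 = -293186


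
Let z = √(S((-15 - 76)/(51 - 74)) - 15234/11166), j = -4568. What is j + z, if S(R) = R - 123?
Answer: -4568 + I*√220598743445/42803 ≈ -4568.0 + 10.973*I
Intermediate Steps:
S(R) = -123 + R
z = I*√220598743445/42803 (z = √((-123 + (-15 - 76)/(51 - 74)) - 15234/11166) = √((-123 - 91/(-23)) - 15234*1/11166) = √((-123 - 91*(-1/23)) - 2539/1861) = √((-123 + 91/23) - 2539/1861) = √(-2738/23 - 2539/1861) = √(-5153815/42803) = I*√220598743445/42803 ≈ 10.973*I)
j + z = -4568 + I*√220598743445/42803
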